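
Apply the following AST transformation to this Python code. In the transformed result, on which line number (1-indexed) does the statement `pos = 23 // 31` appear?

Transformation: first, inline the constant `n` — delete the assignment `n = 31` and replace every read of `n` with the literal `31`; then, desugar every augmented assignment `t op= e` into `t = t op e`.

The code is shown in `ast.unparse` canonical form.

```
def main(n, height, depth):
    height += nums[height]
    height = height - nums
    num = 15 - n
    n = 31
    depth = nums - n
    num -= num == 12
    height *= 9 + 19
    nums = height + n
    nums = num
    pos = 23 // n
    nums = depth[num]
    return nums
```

10

Transformed code:
def main(n, height, depth):
    height = height + nums[height]
    height = height - nums
    num = 15 - 31
    depth = nums - 31
    num = num - (num == 12)
    height = height * (9 + 19)
    nums = height + 31
    nums = num
    pos = 23 // 31
    nums = depth[num]
    return nums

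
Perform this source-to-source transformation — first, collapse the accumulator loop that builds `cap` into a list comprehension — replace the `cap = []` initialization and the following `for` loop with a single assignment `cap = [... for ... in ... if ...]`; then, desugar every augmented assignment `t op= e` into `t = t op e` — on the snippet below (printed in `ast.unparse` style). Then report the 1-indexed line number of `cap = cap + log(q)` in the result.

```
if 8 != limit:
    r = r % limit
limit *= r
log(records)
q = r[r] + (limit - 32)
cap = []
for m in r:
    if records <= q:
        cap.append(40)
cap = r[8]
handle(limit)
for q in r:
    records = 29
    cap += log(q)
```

Transformed code:
if 8 != limit:
    r = r % limit
limit = limit * r
log(records)
q = r[r] + (limit - 32)
cap = [40 for m in r if records <= q]
cap = r[8]
handle(limit)
for q in r:
    records = 29
    cap = cap + log(q)

11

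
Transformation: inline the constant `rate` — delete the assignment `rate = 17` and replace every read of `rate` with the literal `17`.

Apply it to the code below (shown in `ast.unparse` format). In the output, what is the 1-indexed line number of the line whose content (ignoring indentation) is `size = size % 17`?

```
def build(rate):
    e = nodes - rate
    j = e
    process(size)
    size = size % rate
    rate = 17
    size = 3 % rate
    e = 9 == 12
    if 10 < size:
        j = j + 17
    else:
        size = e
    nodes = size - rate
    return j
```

5

Transformed code:
def build(rate):
    e = nodes - 17
    j = e
    process(size)
    size = size % 17
    size = 3 % 17
    e = 9 == 12
    if 10 < size:
        j = j + 17
    else:
        size = e
    nodes = size - 17
    return j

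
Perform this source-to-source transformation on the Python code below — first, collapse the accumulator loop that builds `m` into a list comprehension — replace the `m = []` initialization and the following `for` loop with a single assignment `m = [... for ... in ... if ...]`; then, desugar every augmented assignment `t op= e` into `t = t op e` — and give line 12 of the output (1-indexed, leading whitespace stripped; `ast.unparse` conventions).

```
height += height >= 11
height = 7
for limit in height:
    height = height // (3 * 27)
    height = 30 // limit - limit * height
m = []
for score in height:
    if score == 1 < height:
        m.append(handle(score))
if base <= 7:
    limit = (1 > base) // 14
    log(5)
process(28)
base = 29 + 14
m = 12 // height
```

m = 12 // height

Transformed code:
height = height + (height >= 11)
height = 7
for limit in height:
    height = height // (3 * 27)
    height = 30 // limit - limit * height
m = [handle(score) for score in height if score == 1 < height]
if base <= 7:
    limit = (1 > base) // 14
    log(5)
process(28)
base = 29 + 14
m = 12 // height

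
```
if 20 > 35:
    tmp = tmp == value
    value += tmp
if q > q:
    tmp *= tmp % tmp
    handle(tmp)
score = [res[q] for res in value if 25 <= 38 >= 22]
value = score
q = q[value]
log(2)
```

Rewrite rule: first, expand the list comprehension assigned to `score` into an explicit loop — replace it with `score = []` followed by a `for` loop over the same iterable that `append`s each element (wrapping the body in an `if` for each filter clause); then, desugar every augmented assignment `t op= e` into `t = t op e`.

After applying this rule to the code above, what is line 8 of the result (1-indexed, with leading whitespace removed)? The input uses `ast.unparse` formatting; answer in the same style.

for res in value:

Transformed code:
if 20 > 35:
    tmp = tmp == value
    value = value + tmp
if q > q:
    tmp = tmp * (tmp % tmp)
    handle(tmp)
score = []
for res in value:
    if 25 <= 38 >= 22:
        score.append(res[q])
value = score
q = q[value]
log(2)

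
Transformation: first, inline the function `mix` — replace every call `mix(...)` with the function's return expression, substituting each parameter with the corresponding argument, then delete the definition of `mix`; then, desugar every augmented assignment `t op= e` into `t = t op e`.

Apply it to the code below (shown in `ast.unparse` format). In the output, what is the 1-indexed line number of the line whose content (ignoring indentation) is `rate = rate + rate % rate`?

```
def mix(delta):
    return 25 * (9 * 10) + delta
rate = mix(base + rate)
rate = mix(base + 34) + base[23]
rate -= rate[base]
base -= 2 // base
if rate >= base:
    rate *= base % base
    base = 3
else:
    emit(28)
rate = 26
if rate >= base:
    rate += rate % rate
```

12

Transformed code:
rate = 25 * (9 * 10) + (base + rate)
rate = 25 * (9 * 10) + (base + 34) + base[23]
rate = rate - rate[base]
base = base - 2 // base
if rate >= base:
    rate = rate * (base % base)
    base = 3
else:
    emit(28)
rate = 26
if rate >= base:
    rate = rate + rate % rate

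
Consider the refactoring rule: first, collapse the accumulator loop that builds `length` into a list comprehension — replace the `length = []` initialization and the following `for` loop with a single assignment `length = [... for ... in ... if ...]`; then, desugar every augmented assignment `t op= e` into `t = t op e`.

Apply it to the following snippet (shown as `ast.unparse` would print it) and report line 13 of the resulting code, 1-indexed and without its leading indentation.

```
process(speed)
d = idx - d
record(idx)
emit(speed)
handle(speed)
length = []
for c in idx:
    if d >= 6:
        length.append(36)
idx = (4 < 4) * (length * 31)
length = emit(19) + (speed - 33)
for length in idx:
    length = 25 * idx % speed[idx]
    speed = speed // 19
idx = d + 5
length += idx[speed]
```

length = length + idx[speed]

Transformed code:
process(speed)
d = idx - d
record(idx)
emit(speed)
handle(speed)
length = [36 for c in idx if d >= 6]
idx = (4 < 4) * (length * 31)
length = emit(19) + (speed - 33)
for length in idx:
    length = 25 * idx % speed[idx]
    speed = speed // 19
idx = d + 5
length = length + idx[speed]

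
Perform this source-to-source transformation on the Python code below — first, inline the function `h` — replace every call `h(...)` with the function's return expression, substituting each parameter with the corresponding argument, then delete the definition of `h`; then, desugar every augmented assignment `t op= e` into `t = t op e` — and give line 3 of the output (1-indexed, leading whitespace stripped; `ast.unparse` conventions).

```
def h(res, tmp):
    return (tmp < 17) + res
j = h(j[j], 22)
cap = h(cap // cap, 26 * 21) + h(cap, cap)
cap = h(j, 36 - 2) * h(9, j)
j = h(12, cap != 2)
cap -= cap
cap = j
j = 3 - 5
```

cap = ((36 - 2 < 17) + j) * ((j < 17) + 9)

Transformed code:
j = (22 < 17) + j[j]
cap = (26 * 21 < 17) + cap // cap + ((cap < 17) + cap)
cap = ((36 - 2 < 17) + j) * ((j < 17) + 9)
j = ((cap != 2) < 17) + 12
cap = cap - cap
cap = j
j = 3 - 5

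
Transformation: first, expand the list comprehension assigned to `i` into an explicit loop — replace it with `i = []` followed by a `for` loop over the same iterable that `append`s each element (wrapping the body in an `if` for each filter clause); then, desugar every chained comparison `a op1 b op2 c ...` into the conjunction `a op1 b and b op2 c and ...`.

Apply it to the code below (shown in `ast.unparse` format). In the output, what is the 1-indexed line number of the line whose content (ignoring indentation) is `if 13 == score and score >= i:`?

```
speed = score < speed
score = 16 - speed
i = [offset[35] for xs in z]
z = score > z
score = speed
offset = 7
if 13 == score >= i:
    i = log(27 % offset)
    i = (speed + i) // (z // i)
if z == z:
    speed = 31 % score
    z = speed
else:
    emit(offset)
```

Transformed code:
speed = score < speed
score = 16 - speed
i = []
for xs in z:
    i.append(offset[35])
z = score > z
score = speed
offset = 7
if 13 == score and score >= i:
    i = log(27 % offset)
    i = (speed + i) // (z // i)
if z == z:
    speed = 31 % score
    z = speed
else:
    emit(offset)

9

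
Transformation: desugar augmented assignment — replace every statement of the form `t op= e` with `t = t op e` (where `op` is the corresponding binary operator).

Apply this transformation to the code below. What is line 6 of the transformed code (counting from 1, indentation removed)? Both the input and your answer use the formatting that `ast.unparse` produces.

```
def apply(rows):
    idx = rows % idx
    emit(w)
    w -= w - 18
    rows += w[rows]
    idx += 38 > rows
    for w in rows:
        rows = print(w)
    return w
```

idx = idx + (38 > rows)

Transformed code:
def apply(rows):
    idx = rows % idx
    emit(w)
    w = w - (w - 18)
    rows = rows + w[rows]
    idx = idx + (38 > rows)
    for w in rows:
        rows = print(w)
    return w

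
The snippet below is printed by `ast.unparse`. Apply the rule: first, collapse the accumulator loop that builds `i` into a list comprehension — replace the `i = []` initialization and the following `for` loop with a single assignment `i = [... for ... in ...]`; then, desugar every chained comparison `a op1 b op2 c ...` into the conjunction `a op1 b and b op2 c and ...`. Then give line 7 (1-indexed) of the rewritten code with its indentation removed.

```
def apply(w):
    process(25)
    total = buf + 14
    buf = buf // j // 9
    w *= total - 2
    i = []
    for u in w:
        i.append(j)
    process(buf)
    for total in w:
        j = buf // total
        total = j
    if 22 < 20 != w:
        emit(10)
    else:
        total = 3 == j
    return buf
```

process(buf)

Transformed code:
def apply(w):
    process(25)
    total = buf + 14
    buf = buf // j // 9
    w *= total - 2
    i = [j for u in w]
    process(buf)
    for total in w:
        j = buf // total
        total = j
    if 22 < 20 and 20 != w:
        emit(10)
    else:
        total = 3 == j
    return buf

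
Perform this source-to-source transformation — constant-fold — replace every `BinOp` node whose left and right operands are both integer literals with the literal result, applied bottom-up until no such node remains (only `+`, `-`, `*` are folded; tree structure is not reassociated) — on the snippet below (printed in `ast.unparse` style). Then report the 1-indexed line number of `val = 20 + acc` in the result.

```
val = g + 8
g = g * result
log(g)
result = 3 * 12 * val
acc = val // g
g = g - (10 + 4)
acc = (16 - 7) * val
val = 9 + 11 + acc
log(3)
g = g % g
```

Transformed code:
val = g + 8
g = g * result
log(g)
result = 36 * val
acc = val // g
g = g - 14
acc = 9 * val
val = 20 + acc
log(3)
g = g % g

8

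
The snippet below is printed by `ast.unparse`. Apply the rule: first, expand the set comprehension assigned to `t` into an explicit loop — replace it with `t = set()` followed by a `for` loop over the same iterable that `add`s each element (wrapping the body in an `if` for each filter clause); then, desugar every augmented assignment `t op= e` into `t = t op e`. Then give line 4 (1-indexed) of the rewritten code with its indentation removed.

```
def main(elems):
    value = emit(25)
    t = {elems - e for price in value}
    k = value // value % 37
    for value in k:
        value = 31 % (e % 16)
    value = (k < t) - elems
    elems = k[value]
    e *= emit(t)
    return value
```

Transformed code:
def main(elems):
    value = emit(25)
    t = set()
    for price in value:
        t.add(elems - e)
    k = value // value % 37
    for value in k:
        value = 31 % (e % 16)
    value = (k < t) - elems
    elems = k[value]
    e = e * emit(t)
    return value

for price in value:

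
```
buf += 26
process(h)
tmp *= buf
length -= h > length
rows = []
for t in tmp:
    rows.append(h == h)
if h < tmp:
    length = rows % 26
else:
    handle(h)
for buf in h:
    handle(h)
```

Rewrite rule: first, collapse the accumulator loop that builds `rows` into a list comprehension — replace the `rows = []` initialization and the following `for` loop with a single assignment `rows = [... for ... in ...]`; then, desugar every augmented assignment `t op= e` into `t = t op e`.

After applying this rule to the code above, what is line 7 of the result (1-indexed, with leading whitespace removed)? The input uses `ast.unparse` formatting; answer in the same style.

Transformed code:
buf = buf + 26
process(h)
tmp = tmp * buf
length = length - (h > length)
rows = [h == h for t in tmp]
if h < tmp:
    length = rows % 26
else:
    handle(h)
for buf in h:
    handle(h)

length = rows % 26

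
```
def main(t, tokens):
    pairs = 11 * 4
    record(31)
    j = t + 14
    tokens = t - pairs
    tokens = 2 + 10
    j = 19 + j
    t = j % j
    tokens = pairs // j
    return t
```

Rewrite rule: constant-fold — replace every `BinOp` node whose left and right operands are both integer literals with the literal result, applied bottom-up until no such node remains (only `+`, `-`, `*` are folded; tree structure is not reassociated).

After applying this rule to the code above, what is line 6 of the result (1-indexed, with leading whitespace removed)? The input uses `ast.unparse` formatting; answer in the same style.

Transformed code:
def main(t, tokens):
    pairs = 44
    record(31)
    j = t + 14
    tokens = t - pairs
    tokens = 12
    j = 19 + j
    t = j % j
    tokens = pairs // j
    return t

tokens = 12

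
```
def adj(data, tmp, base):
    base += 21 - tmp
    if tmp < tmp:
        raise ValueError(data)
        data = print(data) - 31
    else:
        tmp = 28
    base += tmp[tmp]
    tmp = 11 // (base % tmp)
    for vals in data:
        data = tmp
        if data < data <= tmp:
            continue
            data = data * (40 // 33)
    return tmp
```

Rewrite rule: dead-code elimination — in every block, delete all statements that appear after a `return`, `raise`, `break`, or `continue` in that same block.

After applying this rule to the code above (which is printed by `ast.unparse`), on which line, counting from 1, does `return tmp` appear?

Transformed code:
def adj(data, tmp, base):
    base += 21 - tmp
    if tmp < tmp:
        raise ValueError(data)
    else:
        tmp = 28
    base += tmp[tmp]
    tmp = 11 // (base % tmp)
    for vals in data:
        data = tmp
        if data < data <= tmp:
            continue
    return tmp

13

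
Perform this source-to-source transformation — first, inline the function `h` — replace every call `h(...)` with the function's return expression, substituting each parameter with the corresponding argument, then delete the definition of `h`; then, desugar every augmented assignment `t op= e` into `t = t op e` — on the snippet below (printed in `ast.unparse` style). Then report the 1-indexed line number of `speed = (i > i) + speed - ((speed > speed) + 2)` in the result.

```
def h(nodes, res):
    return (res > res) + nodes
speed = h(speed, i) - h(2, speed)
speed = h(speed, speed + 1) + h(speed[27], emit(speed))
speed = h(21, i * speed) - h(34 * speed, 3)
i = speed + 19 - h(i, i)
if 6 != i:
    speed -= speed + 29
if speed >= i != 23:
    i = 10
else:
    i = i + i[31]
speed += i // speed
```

1

Transformed code:
speed = (i > i) + speed - ((speed > speed) + 2)
speed = (speed + 1 > speed + 1) + speed + ((emit(speed) > emit(speed)) + speed[27])
speed = (i * speed > i * speed) + 21 - ((3 > 3) + 34 * speed)
i = speed + 19 - ((i > i) + i)
if 6 != i:
    speed = speed - (speed + 29)
if speed >= i != 23:
    i = 10
else:
    i = i + i[31]
speed = speed + i // speed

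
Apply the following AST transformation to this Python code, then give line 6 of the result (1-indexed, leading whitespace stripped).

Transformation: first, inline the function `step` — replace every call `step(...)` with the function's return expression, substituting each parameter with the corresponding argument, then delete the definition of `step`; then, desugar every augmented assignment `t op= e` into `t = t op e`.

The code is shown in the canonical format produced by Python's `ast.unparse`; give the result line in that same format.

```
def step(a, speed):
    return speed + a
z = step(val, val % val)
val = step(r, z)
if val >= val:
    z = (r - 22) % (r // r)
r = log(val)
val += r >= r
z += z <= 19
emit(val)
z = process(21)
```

val = val + (r >= r)

Transformed code:
z = val % val + val
val = z + r
if val >= val:
    z = (r - 22) % (r // r)
r = log(val)
val = val + (r >= r)
z = z + (z <= 19)
emit(val)
z = process(21)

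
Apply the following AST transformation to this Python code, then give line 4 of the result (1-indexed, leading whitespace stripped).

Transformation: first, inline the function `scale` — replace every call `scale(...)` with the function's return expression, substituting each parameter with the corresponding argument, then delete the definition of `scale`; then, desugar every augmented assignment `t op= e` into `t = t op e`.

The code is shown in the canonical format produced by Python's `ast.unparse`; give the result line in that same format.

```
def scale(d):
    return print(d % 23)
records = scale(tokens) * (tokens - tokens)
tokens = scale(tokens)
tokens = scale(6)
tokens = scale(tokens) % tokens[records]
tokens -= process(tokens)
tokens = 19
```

Transformed code:
records = print(tokens % 23) * (tokens - tokens)
tokens = print(tokens % 23)
tokens = print(6 % 23)
tokens = print(tokens % 23) % tokens[records]
tokens = tokens - process(tokens)
tokens = 19

tokens = print(tokens % 23) % tokens[records]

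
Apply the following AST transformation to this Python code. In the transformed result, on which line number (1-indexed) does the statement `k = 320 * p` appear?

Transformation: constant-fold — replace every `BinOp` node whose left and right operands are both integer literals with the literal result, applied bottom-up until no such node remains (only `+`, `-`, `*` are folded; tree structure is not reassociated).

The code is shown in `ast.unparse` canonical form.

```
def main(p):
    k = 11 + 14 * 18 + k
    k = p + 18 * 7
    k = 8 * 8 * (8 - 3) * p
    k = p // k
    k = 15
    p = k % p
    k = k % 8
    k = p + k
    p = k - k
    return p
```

Transformed code:
def main(p):
    k = 263 + k
    k = p + 126
    k = 320 * p
    k = p // k
    k = 15
    p = k % p
    k = k % 8
    k = p + k
    p = k - k
    return p

4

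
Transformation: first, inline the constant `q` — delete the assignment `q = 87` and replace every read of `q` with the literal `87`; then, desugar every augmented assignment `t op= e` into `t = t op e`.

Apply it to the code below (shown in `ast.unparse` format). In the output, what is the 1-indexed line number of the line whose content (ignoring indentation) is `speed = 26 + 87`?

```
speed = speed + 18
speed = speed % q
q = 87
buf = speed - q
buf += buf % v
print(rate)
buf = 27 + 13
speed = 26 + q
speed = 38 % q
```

7

Transformed code:
speed = speed + 18
speed = speed % 87
buf = speed - 87
buf = buf + buf % v
print(rate)
buf = 27 + 13
speed = 26 + 87
speed = 38 % 87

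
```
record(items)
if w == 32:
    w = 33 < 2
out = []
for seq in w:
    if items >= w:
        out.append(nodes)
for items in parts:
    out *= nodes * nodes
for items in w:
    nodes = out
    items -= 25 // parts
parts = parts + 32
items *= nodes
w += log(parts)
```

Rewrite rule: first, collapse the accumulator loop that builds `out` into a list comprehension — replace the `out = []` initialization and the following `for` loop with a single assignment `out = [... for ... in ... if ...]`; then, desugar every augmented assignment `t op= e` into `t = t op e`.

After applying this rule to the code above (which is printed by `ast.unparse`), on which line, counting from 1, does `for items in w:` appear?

7

Transformed code:
record(items)
if w == 32:
    w = 33 < 2
out = [nodes for seq in w if items >= w]
for items in parts:
    out = out * (nodes * nodes)
for items in w:
    nodes = out
    items = items - 25 // parts
parts = parts + 32
items = items * nodes
w = w + log(parts)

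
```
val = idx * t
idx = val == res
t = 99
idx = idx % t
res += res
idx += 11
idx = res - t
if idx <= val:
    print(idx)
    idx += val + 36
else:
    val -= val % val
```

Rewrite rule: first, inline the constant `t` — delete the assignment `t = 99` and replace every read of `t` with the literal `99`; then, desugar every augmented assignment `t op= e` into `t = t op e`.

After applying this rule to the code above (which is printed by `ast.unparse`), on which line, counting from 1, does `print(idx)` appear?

8

Transformed code:
val = idx * 99
idx = val == res
idx = idx % 99
res = res + res
idx = idx + 11
idx = res - 99
if idx <= val:
    print(idx)
    idx = idx + (val + 36)
else:
    val = val - val % val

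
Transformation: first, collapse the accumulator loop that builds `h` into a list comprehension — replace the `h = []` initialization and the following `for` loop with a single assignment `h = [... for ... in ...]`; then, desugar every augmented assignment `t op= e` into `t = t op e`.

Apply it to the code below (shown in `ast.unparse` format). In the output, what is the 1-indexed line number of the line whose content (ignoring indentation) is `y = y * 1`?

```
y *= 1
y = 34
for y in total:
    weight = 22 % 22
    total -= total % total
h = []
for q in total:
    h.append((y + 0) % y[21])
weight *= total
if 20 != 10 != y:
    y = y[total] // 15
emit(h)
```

1

Transformed code:
y = y * 1
y = 34
for y in total:
    weight = 22 % 22
    total = total - total % total
h = [(y + 0) % y[21] for q in total]
weight = weight * total
if 20 != 10 != y:
    y = y[total] // 15
emit(h)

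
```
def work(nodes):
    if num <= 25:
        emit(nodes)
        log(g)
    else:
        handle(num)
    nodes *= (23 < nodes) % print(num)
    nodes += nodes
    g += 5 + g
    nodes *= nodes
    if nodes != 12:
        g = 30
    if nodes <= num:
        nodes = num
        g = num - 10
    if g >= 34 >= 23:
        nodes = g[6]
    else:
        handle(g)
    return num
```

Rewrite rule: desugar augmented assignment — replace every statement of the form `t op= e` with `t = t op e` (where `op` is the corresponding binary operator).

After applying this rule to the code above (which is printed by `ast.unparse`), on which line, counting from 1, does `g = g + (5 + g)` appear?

9

Transformed code:
def work(nodes):
    if num <= 25:
        emit(nodes)
        log(g)
    else:
        handle(num)
    nodes = nodes * ((23 < nodes) % print(num))
    nodes = nodes + nodes
    g = g + (5 + g)
    nodes = nodes * nodes
    if nodes != 12:
        g = 30
    if nodes <= num:
        nodes = num
        g = num - 10
    if g >= 34 >= 23:
        nodes = g[6]
    else:
        handle(g)
    return num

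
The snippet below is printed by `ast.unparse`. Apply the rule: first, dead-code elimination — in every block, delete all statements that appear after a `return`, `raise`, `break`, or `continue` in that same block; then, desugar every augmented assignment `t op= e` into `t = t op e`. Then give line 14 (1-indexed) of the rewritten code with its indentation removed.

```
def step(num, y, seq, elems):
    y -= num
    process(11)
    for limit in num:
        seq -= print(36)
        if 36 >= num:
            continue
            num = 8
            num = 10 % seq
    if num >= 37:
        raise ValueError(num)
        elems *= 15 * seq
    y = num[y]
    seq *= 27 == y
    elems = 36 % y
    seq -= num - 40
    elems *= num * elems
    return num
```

Transformed code:
def step(num, y, seq, elems):
    y = y - num
    process(11)
    for limit in num:
        seq = seq - print(36)
        if 36 >= num:
            continue
    if num >= 37:
        raise ValueError(num)
    y = num[y]
    seq = seq * (27 == y)
    elems = 36 % y
    seq = seq - (num - 40)
    elems = elems * (num * elems)
    return num

elems = elems * (num * elems)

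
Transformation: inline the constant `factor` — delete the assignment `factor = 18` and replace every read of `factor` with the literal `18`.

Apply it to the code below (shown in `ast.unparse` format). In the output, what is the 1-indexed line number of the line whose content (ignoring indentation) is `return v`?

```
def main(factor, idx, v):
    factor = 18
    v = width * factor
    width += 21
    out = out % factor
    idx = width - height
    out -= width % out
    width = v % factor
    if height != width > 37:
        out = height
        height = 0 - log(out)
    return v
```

Transformed code:
def main(factor, idx, v):
    v = width * 18
    width += 21
    out = out % 18
    idx = width - height
    out -= width % out
    width = v % 18
    if height != width > 37:
        out = height
        height = 0 - log(out)
    return v

11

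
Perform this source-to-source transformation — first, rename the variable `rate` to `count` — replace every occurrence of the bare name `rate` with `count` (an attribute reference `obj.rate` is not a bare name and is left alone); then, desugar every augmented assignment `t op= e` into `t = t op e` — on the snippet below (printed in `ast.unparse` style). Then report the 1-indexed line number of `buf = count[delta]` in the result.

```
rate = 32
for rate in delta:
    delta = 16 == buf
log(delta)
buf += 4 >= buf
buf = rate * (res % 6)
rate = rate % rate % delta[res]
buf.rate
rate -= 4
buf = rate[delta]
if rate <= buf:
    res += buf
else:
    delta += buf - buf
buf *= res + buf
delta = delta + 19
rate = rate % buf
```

10

Transformed code:
count = 32
for count in delta:
    delta = 16 == buf
log(delta)
buf = buf + (4 >= buf)
buf = count * (res % 6)
count = count % count % delta[res]
buf.rate
count = count - 4
buf = count[delta]
if count <= buf:
    res = res + buf
else:
    delta = delta + (buf - buf)
buf = buf * (res + buf)
delta = delta + 19
count = count % buf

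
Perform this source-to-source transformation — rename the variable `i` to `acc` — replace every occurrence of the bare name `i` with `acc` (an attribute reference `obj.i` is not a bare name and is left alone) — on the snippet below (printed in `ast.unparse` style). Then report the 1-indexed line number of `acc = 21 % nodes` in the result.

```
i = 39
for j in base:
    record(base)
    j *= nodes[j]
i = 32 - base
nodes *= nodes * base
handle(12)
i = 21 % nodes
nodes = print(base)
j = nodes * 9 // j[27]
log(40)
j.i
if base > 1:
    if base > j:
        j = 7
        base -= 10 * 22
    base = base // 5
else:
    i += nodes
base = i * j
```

Transformed code:
acc = 39
for j in base:
    record(base)
    j *= nodes[j]
acc = 32 - base
nodes *= nodes * base
handle(12)
acc = 21 % nodes
nodes = print(base)
j = nodes * 9 // j[27]
log(40)
j.i
if base > 1:
    if base > j:
        j = 7
        base -= 10 * 22
    base = base // 5
else:
    acc += nodes
base = acc * j

8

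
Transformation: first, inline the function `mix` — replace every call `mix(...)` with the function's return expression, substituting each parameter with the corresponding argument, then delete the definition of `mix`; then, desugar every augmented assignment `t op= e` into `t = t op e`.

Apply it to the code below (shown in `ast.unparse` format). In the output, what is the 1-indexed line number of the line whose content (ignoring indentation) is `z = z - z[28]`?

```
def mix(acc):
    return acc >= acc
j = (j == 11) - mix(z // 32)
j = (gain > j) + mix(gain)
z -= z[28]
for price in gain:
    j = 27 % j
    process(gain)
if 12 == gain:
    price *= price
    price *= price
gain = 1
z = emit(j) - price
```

3

Transformed code:
j = (j == 11) - (z // 32 >= z // 32)
j = (gain > j) + (gain >= gain)
z = z - z[28]
for price in gain:
    j = 27 % j
    process(gain)
if 12 == gain:
    price = price * price
    price = price * price
gain = 1
z = emit(j) - price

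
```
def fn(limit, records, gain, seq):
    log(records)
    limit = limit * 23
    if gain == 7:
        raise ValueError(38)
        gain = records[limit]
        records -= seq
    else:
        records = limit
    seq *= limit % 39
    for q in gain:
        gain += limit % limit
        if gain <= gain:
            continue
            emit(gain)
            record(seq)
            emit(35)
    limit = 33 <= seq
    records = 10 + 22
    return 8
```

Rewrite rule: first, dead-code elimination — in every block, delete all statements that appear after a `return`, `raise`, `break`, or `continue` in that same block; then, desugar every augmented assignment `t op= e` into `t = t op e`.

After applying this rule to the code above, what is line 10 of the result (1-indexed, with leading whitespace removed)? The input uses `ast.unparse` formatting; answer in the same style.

Transformed code:
def fn(limit, records, gain, seq):
    log(records)
    limit = limit * 23
    if gain == 7:
        raise ValueError(38)
    else:
        records = limit
    seq = seq * (limit % 39)
    for q in gain:
        gain = gain + limit % limit
        if gain <= gain:
            continue
    limit = 33 <= seq
    records = 10 + 22
    return 8

gain = gain + limit % limit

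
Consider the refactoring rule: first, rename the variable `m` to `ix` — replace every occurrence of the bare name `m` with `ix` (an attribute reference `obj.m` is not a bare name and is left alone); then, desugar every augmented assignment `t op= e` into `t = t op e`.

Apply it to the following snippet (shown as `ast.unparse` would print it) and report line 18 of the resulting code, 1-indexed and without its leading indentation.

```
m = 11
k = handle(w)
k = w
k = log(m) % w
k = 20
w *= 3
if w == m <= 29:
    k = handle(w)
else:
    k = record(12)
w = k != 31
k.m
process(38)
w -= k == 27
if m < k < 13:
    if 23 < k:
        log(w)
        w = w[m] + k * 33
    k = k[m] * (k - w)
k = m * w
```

Transformed code:
ix = 11
k = handle(w)
k = w
k = log(ix) % w
k = 20
w = w * 3
if w == ix <= 29:
    k = handle(w)
else:
    k = record(12)
w = k != 31
k.m
process(38)
w = w - (k == 27)
if ix < k < 13:
    if 23 < k:
        log(w)
        w = w[ix] + k * 33
    k = k[ix] * (k - w)
k = ix * w

w = w[ix] + k * 33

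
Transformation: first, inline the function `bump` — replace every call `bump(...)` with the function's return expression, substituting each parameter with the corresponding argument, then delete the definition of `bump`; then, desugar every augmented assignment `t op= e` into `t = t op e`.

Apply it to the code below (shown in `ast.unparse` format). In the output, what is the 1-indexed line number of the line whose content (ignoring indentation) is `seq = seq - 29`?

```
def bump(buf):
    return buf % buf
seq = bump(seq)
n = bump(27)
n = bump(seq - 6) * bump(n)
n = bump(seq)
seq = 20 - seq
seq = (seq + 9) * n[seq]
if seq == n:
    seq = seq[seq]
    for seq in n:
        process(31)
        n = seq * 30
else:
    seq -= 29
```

Transformed code:
seq = seq % seq
n = 27 % 27
n = (seq - 6) % (seq - 6) * (n % n)
n = seq % seq
seq = 20 - seq
seq = (seq + 9) * n[seq]
if seq == n:
    seq = seq[seq]
    for seq in n:
        process(31)
        n = seq * 30
else:
    seq = seq - 29

13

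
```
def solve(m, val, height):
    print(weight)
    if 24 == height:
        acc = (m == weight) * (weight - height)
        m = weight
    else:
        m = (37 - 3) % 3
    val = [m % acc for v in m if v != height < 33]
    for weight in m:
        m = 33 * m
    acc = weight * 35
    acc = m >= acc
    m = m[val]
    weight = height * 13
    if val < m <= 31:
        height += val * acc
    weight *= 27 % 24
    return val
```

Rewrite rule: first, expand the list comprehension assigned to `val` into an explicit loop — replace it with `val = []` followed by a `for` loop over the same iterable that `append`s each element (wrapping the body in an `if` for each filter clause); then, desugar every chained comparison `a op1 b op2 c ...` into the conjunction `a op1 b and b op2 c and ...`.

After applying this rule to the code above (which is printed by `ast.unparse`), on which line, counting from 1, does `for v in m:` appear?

9

Transformed code:
def solve(m, val, height):
    print(weight)
    if 24 == height:
        acc = (m == weight) * (weight - height)
        m = weight
    else:
        m = (37 - 3) % 3
    val = []
    for v in m:
        if v != height and height < 33:
            val.append(m % acc)
    for weight in m:
        m = 33 * m
    acc = weight * 35
    acc = m >= acc
    m = m[val]
    weight = height * 13
    if val < m and m <= 31:
        height += val * acc
    weight *= 27 % 24
    return val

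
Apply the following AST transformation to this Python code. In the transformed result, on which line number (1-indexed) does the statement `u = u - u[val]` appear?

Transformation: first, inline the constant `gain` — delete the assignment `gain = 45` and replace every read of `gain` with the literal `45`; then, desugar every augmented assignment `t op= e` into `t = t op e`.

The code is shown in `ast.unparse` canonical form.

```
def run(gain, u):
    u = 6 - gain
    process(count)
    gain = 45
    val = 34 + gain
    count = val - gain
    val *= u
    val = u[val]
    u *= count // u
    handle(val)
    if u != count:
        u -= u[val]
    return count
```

Transformed code:
def run(gain, u):
    u = 6 - 45
    process(count)
    val = 34 + 45
    count = val - 45
    val = val * u
    val = u[val]
    u = u * (count // u)
    handle(val)
    if u != count:
        u = u - u[val]
    return count

11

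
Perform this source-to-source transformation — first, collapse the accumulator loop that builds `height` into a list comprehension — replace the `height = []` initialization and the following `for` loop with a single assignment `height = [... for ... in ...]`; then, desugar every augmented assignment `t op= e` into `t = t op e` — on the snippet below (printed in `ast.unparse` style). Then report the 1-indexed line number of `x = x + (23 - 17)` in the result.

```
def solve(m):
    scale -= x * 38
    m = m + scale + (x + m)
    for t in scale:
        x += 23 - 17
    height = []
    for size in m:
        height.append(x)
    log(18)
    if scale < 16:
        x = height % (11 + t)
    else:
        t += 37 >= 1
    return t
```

Transformed code:
def solve(m):
    scale = scale - x * 38
    m = m + scale + (x + m)
    for t in scale:
        x = x + (23 - 17)
    height = [x for size in m]
    log(18)
    if scale < 16:
        x = height % (11 + t)
    else:
        t = t + (37 >= 1)
    return t

5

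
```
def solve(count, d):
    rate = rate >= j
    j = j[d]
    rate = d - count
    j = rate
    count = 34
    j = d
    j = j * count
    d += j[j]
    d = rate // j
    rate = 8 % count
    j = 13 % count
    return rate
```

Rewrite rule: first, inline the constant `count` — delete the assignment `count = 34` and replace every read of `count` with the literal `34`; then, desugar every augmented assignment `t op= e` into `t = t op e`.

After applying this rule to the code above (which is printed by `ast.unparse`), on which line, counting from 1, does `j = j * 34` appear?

Transformed code:
def solve(count, d):
    rate = rate >= j
    j = j[d]
    rate = d - 34
    j = rate
    j = d
    j = j * 34
    d = d + j[j]
    d = rate // j
    rate = 8 % 34
    j = 13 % 34
    return rate

7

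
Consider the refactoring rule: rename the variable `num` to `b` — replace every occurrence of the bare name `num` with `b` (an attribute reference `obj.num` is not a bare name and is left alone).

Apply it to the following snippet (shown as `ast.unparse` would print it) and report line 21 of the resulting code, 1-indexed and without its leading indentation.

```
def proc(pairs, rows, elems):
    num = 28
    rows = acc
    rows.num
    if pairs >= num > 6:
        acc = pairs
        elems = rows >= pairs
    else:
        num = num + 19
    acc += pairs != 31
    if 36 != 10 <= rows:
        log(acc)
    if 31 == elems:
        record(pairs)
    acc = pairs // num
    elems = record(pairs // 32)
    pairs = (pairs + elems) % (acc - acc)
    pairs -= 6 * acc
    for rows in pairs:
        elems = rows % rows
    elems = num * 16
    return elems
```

elems = b * 16

Transformed code:
def proc(pairs, rows, elems):
    b = 28
    rows = acc
    rows.num
    if pairs >= b > 6:
        acc = pairs
        elems = rows >= pairs
    else:
        b = b + 19
    acc += pairs != 31
    if 36 != 10 <= rows:
        log(acc)
    if 31 == elems:
        record(pairs)
    acc = pairs // b
    elems = record(pairs // 32)
    pairs = (pairs + elems) % (acc - acc)
    pairs -= 6 * acc
    for rows in pairs:
        elems = rows % rows
    elems = b * 16
    return elems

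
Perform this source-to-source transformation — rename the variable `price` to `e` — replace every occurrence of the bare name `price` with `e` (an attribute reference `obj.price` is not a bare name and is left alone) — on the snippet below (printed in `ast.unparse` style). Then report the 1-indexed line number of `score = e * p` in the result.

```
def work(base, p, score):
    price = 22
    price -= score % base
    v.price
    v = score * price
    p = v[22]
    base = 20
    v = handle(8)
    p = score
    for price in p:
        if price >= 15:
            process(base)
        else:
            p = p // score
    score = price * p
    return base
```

Transformed code:
def work(base, p, score):
    e = 22
    e -= score % base
    v.price
    v = score * e
    p = v[22]
    base = 20
    v = handle(8)
    p = score
    for e in p:
        if e >= 15:
            process(base)
        else:
            p = p // score
    score = e * p
    return base

15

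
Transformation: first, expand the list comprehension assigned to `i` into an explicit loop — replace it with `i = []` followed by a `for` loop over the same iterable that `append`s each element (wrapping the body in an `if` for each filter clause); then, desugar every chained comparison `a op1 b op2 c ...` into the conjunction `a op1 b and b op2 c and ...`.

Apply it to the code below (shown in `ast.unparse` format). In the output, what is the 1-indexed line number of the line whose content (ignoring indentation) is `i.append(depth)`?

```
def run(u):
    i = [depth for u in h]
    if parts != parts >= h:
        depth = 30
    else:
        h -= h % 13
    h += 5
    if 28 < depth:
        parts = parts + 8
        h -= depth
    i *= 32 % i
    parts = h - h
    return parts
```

4

Transformed code:
def run(u):
    i = []
    for u in h:
        i.append(depth)
    if parts != parts and parts >= h:
        depth = 30
    else:
        h -= h % 13
    h += 5
    if 28 < depth:
        parts = parts + 8
        h -= depth
    i *= 32 % i
    parts = h - h
    return parts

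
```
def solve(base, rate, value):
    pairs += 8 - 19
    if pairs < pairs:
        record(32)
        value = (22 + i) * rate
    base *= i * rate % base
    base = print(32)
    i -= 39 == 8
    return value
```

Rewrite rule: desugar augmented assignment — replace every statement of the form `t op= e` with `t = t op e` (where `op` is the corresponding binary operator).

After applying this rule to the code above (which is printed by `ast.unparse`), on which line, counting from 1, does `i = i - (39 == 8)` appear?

8

Transformed code:
def solve(base, rate, value):
    pairs = pairs + (8 - 19)
    if pairs < pairs:
        record(32)
        value = (22 + i) * rate
    base = base * (i * rate % base)
    base = print(32)
    i = i - (39 == 8)
    return value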